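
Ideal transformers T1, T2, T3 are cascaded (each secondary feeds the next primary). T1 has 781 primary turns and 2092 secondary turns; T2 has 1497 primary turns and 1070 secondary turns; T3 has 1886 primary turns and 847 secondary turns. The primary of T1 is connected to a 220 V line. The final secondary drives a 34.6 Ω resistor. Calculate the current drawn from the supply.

Secondary of T1: V = 220.00 × 2092/781 = 589.30 V.
Secondary of T2: V = 589.30 × 1070/1497 = 421.21 V.
Secondary of T3: V = 421.21 × 847/1886 = 189.16 V.
I_load = 189.16/34.6 = 5.4671 A, so P_out = 189.16 × 5.4671 = 1034.2 W.
All ideal ⇒ P_in = P_out, so I_supply = 1034.2/220 = 4.70 A.

I_supply ≈ 4.70 A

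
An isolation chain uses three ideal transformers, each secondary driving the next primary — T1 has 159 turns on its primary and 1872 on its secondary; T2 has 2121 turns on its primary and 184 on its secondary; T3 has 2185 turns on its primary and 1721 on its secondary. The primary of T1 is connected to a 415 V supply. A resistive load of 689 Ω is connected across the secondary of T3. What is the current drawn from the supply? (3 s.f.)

Secondary of T1: V = 415.00 × 1872/159 = 4886.0 V.
Secondary of T2: V = 4886.0 × 184/2121 = 423.87 V.
Secondary of T3: V = 423.87 × 1721/2185 = 333.86 V.
I_load = 333.86/689 = 0.48456 A, so P_out = 333.86 × 0.48456 = 161.77 W.
All ideal ⇒ P_in = P_out, so I_supply = 161.77/415 = 0.390 A.

I_supply ≈ 0.390 A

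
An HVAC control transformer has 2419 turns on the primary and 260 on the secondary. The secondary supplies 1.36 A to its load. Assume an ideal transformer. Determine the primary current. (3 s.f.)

I_p ≈ 0.146 A

For an ideal transformer I_p/I_s = N_s/N_p, so I_p = 1.36 × 260/2419 = 0.146 A.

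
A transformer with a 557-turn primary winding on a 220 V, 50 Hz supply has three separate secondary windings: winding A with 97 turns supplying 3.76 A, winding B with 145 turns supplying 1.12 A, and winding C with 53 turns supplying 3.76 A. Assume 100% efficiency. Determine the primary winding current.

V_A = 220 × 97/557 = 38.312 V; V_B = 220 × 145/557 = 57.271 V; V_C = 220 × 53/557 = 20.934 V.
P_out = V_A I_A + V_B I_B + V_C I_C = 38.312×3.76 + 57.271×1.12 + 20.934×3.76 = 144.05 + 64.144 + 78.710 = 286.91 W.
Ideal ⇒ P_in = P_out, so I_p = P_out/V_p = 286.91/220 = 1.30 A.

I_p ≈ 1.30 A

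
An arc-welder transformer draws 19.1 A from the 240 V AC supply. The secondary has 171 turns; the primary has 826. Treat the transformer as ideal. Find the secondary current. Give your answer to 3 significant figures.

I_s ≈ 92.3 A

I_s/I_p = N_p/N_s, so I_s = 19.1 × 826/171 = 92.3 A.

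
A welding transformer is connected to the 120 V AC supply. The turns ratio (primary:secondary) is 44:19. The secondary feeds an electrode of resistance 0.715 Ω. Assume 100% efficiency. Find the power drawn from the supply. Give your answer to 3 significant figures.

V_s = V_p × N_s/N_p = 120 × 19/44 = 51.818 V.
I_s = V_s/R = 51.818/0.715 = 72.473 A.
I_p = I_s × N_s/N_p = 72.473 × 19/44 = 31.295 A.
P = V_p I_p = 120 × 31.295 = 3760 W.

P ≈ 3760 W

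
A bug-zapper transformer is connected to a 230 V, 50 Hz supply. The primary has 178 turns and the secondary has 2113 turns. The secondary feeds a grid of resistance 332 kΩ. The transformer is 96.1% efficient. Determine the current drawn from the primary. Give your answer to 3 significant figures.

I_p ≈ 0.102 A

V_s = 230 × 2113/178 = 2730.3 V.
I_s = V_s/R = 2730.3/332000 = 0.0082237 A.
P_out = V_s I_s = 2730.3 × 0.0082237 = 22.453 W.
P_in = P_out/η = 22.453/0.961 = 23.364 W.
I_p = P_in/V_p = 23.364/230 = 0.102 A.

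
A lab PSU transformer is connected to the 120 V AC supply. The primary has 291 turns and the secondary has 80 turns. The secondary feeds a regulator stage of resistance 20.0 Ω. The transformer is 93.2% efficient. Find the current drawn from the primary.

V_s = 120 × 80/291 = 32.990 V.
I_s = V_s/R = 32.990/20.0 = 1.6495 A.
P_out = V_s I_s = 32.990 × 1.6495 = 54.416 W.
P_in = P_out/η = 54.416/0.932 = 58.386 W.
I_p = P_in/V_p = 58.386/120 = 0.487 A.

I_p ≈ 0.487 A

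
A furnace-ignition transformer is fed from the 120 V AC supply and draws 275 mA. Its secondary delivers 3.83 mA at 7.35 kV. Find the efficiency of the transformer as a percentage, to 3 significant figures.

P_in = 120 × 0.275 = 33.0000 W.
P_out = 7350 × 0.00383 = 28.1505 W.
η = P_out/P_in = 28.1505/33.0000 = 0.853.

η ≈ 85.3%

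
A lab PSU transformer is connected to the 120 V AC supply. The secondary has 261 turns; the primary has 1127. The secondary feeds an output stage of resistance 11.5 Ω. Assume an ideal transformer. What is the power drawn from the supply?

V_s = V_p × N_s/N_p = 120 × 261/1127 = 27.791 V.
I_s = V_s/R = 27.791/11.5 = 2.4166 A.
I_p = I_s × N_s/N_p = 2.4166 × 261/1127 = 0.55965 A.
P = V_p I_p = 120 × 0.55965 = 67.2 W.

P ≈ 67.2 W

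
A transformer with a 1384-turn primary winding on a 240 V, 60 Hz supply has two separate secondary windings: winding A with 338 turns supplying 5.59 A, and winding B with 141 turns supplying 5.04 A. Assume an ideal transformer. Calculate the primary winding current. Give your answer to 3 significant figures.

V_A = 240 × 338/1384 = 58.613 V; V_B = 240 × 141/1384 = 24.451 V.
P_out = V_A I_A + V_B I_B = 58.613×5.59 + 24.451×5.04 = 327.65 + 123.23 = 450.88 W.
Ideal ⇒ P_in = P_out, so I_p = P_out/V_p = 450.88/240 = 1.88 A.

I_p ≈ 1.88 A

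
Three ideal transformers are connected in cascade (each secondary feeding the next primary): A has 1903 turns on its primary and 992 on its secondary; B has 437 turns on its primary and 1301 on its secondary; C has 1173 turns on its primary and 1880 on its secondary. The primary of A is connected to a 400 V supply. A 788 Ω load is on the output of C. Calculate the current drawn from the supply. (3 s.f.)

Secondary of A: V = 400.00 × 992/1903 = 208.51 V.
Secondary of B: V = 208.51 × 1301/437 = 620.77 V.
Secondary of C: V = 620.77 × 1880/1173 = 994.92 V.
I_load = 994.92/788 = 1.2626 A, so P_out = 994.92 × 1.2626 = 1256.2 W.
All ideal ⇒ P_in = P_out, so I_supply = 1256.2/400 = 3.14 A.

I_supply ≈ 3.14 A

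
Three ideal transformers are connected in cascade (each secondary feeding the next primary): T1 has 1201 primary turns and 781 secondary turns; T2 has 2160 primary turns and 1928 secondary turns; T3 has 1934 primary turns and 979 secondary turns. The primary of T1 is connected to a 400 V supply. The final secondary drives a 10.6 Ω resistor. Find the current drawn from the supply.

After T1: V = 400.00 × 781/1201 = 260.12 V.
After T2: V = 260.12 × 1928/2160 = 232.18 V.
After T3: V = 232.18 × 979/1934 = 117.53 V.
I_load = 117.53/10.6 = 11.088 A, so P_out = 117.53 × 11.088 = 1303.1 W.
All ideal ⇒ P_in = P_out, so I_supply = 1303.1/400 = 3.26 A.

I_supply ≈ 3.26 A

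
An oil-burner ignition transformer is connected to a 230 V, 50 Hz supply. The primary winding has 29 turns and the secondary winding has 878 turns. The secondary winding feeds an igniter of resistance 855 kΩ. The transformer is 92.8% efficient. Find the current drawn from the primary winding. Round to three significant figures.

V_s = 230 × 878/29 = 6963.4 V.
I_s = V_s/R = 6963.4/855000 = 0.0081444 A.
P_out = V_s I_s = 6963.4 × 0.0081444 = 56.713 W.
P_in = P_out/η = 56.713/0.928 = 61.113 W.
I_p = P_in/V_p = 61.113/230 = 0.266 A.

I_p ≈ 0.266 A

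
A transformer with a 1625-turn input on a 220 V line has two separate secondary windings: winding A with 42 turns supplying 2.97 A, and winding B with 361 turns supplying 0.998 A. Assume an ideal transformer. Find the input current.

V_A = 220 × 42/1625 = 5.6862 V; V_B = 220 × 361/1625 = 48.874 V.
P_out = V_A I_A + V_B I_B = 5.6862×2.97 + 48.874×0.998 = 16.888 + 48.776 = 65.664 W.
Ideal ⇒ P_in = P_out, so I_in = P_out/V_in = 65.664/220 = 0.298 A.

I_in ≈ 0.298 A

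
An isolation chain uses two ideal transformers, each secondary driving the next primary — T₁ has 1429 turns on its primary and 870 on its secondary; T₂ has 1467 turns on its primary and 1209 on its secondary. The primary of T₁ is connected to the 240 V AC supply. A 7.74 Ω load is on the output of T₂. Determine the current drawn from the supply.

I_supply ≈ 7.81 A

Secondary of T₁: V = 240.00 × 870/1429 = 146.12 V.
Secondary of T₂: V = 146.12 × 1209/1467 = 120.42 V.
I_load = 120.42/7.74 = 15.558 A, so P_out = 120.42 × 15.558 = 1873.5 W.
All ideal ⇒ P_in = P_out, so I_supply = 1873.5/240 = 7.81 A.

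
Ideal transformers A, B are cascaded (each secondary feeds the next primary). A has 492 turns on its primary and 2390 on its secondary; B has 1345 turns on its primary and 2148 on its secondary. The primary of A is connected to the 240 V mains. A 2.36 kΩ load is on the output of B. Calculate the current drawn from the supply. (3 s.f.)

I_supply ≈ 6.12 A

After A: V = 240.00 × 2390/492 = 1165.9 V.
After B: V = 1165.9 × 2148/1345 = 1861.9 V.
I_load = 1861.9/2360 = 0.78894 A, so P_out = 1861.9 × 0.78894 = 1468.9 W.
All ideal ⇒ P_in = P_out, so I_supply = 1468.9/240 = 6.12 A.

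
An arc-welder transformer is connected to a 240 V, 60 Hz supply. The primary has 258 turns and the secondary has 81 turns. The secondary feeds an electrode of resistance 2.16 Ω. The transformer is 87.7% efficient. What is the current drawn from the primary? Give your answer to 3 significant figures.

V_s = 240 × 81/258 = 75.349 V.
I_s = V_s/R = 75.349/2.16 = 34.884 A.
P_out = V_s I_s = 75.349 × 34.884 = 2628.4 W.
P_in = P_out/η = 2628.4/0.877 = 2997.1 W.
I_p = P_in/V_p = 2997.1/240 = 12.5 A.

I_p ≈ 12.5 A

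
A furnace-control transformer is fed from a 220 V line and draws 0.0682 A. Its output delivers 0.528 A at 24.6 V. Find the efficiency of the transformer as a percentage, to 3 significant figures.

η ≈ 86.6%

P_in = 220 × 0.0682 = 15.0040 W.
P_out = 24.6 × 0.528 = 12.9888 W.
η = P_out/P_in = 12.9888/15.0040 = 0.866.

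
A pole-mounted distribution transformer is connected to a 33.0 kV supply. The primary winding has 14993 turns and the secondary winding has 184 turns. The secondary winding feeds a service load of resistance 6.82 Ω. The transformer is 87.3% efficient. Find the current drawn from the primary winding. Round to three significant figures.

I_p ≈ 0.835 A

V_s = 33000 × 184/14993 = 404.99 V.
I_s = V_s/R = 404.99/6.82 = 59.383 A.
P_out = V_s I_s = 404.99 × 59.383 = 24049 W.
P_in = P_out/η = 24049/0.873 = 27548 W.
I_p = P_in/V_p = 27548/33000 = 0.835 A.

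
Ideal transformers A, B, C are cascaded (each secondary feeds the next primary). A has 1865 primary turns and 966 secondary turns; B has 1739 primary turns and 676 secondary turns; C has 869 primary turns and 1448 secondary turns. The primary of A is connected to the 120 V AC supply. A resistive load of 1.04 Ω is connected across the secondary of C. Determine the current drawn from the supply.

I_supply ≈ 13.0 A

After A: V = 120.00 × 966/1865 = 62.155 V.
After B: V = 62.155 × 676/1739 = 24.162 V.
After C: V = 24.162 × 1448/869 = 40.260 V.
I_load = 40.260/1.04 = 38.712 A, so P_out = 40.260 × 38.712 = 1558.5 W.
All ideal ⇒ P_in = P_out, so I_supply = 1558.5/120 = 13.0 A.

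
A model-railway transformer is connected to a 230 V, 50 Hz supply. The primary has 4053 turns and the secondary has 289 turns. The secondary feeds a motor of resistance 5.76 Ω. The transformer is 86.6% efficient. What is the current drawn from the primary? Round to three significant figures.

I_p ≈ 0.234 A

V_s = 230 × 289/4053 = 16.400 V.
I_s = V_s/R = 16.400/5.76 = 2.8473 A.
P_out = V_s I_s = 16.400 × 2.8473 = 46.696 W.
P_in = P_out/η = 46.696/0.866 = 53.921 W.
I_p = P_in/V_p = 53.921/230 = 0.234 A.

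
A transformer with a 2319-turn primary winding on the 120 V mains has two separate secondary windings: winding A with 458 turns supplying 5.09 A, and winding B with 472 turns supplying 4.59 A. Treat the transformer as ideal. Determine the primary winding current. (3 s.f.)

V_A = 120 × 458/2319 = 23.700 V; V_B = 120 × 472/2319 = 24.424 V.
P_out = V_A I_A + V_B I_B = 23.700×5.09 + 24.424×4.59 = 120.63 + 112.11 = 232.74 W.
Ideal ⇒ P_in = P_out, so I_p = P_out/V_p = 232.74/120 = 1.94 A.

I_p ≈ 1.94 A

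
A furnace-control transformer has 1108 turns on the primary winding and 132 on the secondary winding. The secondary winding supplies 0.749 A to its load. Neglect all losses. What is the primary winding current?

For an ideal transformer I_p/I_s = N_s/N_p, so I_p = 0.749 × 132/1108 = 0.0892 A.

I_p ≈ 0.0892 A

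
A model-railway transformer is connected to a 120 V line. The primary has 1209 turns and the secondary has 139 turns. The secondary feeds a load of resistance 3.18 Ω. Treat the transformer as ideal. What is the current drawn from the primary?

V_s = V_p × N_s/N_p = 120 × 139/1209 = 13.797 V.
I_s = V_s/R = 13.797/3.18 = 4.3385 A.
For an ideal transformer I_p N_p = I_s N_s, so I_p = 4.3385 × 139/1209 = 0.499 A.

I_p ≈ 0.499 A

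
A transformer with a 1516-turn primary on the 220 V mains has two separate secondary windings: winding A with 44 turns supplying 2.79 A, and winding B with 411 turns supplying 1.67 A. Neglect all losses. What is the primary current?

V_A = 220 × 44/1516 = 6.3852 V; V_B = 220 × 411/1516 = 59.644 V.
P_out = V_A I_A + V_B I_B = 6.3852×2.79 + 59.644×1.67 = 17.815 + 99.605 = 117.42 W.
Ideal ⇒ P_in = P_out, so I_p = P_out/V_p = 117.42/220 = 0.534 A.

I_p ≈ 0.534 A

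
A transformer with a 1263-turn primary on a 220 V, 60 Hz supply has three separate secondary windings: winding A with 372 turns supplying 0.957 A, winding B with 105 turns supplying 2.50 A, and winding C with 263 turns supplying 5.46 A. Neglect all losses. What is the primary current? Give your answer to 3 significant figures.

I_p ≈ 1.63 A

V_A = 220 × 372/1263 = 64.798 V; V_B = 220 × 105/1263 = 18.290 V; V_C = 220 × 263/1263 = 45.812 V.
P_out = V_A I_A + V_B I_B + V_C I_C = 64.798×0.957 + 18.290×2.50 + 45.812×5.46 = 62.012 + 45.724 + 250.13 = 357.87 W.
Ideal ⇒ P_in = P_out, so I_p = P_out/V_p = 357.87/220 = 1.63 A.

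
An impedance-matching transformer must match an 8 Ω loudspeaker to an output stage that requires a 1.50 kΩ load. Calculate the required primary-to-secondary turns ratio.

Z_p/Z_s = (N_p/N_s)², so N_p/N_s = √(1500/8) = √188 = 13.7.

N_p/N_s ≈ 13.7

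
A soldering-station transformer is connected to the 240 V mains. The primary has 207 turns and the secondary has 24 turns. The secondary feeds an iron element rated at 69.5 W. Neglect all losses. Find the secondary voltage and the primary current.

V_s = V_p × N_s/N_p = 240 × 24/207 = 27.826 V.
I_s = P/V_s = 69.5/27.826 = 2.4977 A.
I_p = I_s × N_s/N_p = 2.4977 × 24/207 = 0.290 A.

V_s ≈ 27.8 V, I_p ≈ 0.290 A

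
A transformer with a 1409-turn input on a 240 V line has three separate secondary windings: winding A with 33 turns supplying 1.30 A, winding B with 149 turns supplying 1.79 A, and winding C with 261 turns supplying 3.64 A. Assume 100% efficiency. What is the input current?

I_in ≈ 0.894 A

V_A = 240 × 33/1409 = 5.6210 V; V_B = 240 × 149/1409 = 25.380 V; V_C = 240 × 261/1409 = 44.457 V.
P_out = V_A I_A + V_B I_B + V_C I_C = 5.6210×1.30 + 25.380×1.79 + 44.457×3.64 = 7.3073 + 45.430 + 161.82 = 214.56 W.
Ideal ⇒ P_in = P_out, so I_in = P_out/V_in = 214.56/240 = 0.894 A.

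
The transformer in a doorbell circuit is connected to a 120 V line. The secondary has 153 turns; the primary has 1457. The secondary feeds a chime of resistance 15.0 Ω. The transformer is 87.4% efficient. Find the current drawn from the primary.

I_p ≈ 0.101 A

V_s = 120 × 153/1457 = 12.601 V.
I_s = V_s/R = 12.601/15.0 = 0.84008 A.
P_out = V_s I_s = 12.601 × 0.84008 = 10.586 W.
P_in = P_out/η = 10.586/0.874 = 12.112 W.
I_p = P_in/V_p = 12.112/120 = 0.101 A.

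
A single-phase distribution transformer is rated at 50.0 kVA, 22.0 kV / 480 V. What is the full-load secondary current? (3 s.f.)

I_s ≈ 104 A

I_s = S/V_s = 50000/480 = 104 A.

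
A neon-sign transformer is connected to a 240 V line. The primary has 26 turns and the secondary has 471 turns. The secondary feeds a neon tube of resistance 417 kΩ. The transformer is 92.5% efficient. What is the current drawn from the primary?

V_s = 240 × 471/26 = 4347.7 V.
I_s = V_s/R = 4347.7/417000 = 0.010426 A.
P_out = V_s I_s = 4347.7 × 0.010426 = 45.330 W.
P_in = P_out/η = 45.330/0.925 = 49.005 W.
I_p = P_in/V_p = 49.005/240 = 0.204 A.

I_p ≈ 0.204 A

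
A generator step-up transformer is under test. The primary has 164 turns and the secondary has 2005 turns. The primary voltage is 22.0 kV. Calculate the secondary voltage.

V_s ≈ 269000 V

V_s/V_p = N_s/N_p, so V_s = 22000 × 2005/164 = 269000 V.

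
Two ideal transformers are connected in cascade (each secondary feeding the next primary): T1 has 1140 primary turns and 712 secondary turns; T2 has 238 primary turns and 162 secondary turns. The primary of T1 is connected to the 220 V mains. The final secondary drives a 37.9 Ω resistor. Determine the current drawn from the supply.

After T1: V = 220.00 × 712/1140 = 137.40 V.
After T2: V = 137.40 × 162/238 = 93.527 V.
I_load = 93.527/37.9 = 2.4677 A, so P_out = 93.527 × 2.4677 = 230.80 W.
All ideal ⇒ P_in = P_out, so I_supply = 230.80/220 = 1.05 A.

I_supply ≈ 1.05 A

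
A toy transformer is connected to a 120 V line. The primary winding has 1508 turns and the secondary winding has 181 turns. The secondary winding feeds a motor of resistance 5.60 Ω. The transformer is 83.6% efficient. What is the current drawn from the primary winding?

V_s = 120 × 181/1508 = 14.403 V.
I_s = V_s/R = 14.403/5.60 = 2.5720 A.
P_out = V_s I_s = 14.403 × 2.5720 = 37.045 W.
P_in = P_out/η = 37.045/0.836 = 44.312 W.
I_p = P_in/V_p = 44.312/120 = 0.369 A.

I_p ≈ 0.369 A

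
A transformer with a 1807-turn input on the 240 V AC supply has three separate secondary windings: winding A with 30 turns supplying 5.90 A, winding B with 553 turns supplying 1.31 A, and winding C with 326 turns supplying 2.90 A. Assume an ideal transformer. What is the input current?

V_A = 240 × 30/1807 = 3.9845 V; V_B = 240 × 553/1807 = 73.448 V; V_C = 240 × 326/1807 = 43.298 V.
P_out = V_A I_A + V_B I_B + V_C I_C = 3.9845×5.90 + 73.448×1.31 + 43.298×2.90 = 23.509 + 96.216 + 125.57 = 245.29 W.
Ideal ⇒ P_in = P_out, so I_in = P_out/V_in = 245.29/240 = 1.02 A.

I_in ≈ 1.02 A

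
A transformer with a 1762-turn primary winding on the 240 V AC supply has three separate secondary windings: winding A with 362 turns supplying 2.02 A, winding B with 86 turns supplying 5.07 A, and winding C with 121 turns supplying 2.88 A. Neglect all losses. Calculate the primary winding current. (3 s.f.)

V_A = 240 × 362/1762 = 49.308 V; V_B = 240 × 86/1762 = 11.714 V; V_C = 240 × 121/1762 = 16.481 V.
P_out = V_A I_A + V_B I_B + V_C I_C = 49.308×2.02 + 11.714×5.07 + 16.481×2.88 = 99.601 + 59.390 + 47.466 = 206.46 W.
Ideal ⇒ P_in = P_out, so I_p = P_out/V_p = 206.46/240 = 0.860 A.

I_p ≈ 0.860 A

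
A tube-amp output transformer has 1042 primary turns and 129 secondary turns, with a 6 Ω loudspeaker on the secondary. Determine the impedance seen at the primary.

Z_p = (N_p/N_s)² × Z_s = (1042/129)² × 6 = 391 Ω.

Z_p ≈ 391 Ω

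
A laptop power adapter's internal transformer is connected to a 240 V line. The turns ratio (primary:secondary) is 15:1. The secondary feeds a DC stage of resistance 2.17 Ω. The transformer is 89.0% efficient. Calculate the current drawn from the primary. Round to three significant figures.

I_p ≈ 0.552 A

V_s = 240 × 1/15 = 16.000 V.
I_s = V_s/R = 16.000/2.17 = 7.3733 A.
P_out = V_s I_s = 16.000 × 7.3733 = 117.97 W.
P_in = P_out/η = 117.97/0.890 = 132.55 W.
I_p = P_in/V_p = 132.55/240 = 0.552 A.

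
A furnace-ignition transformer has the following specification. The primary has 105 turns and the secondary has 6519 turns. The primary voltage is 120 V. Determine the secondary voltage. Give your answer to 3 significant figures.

V_s/V_p = N_s/N_p, so V_s = 120 × 6519/105 = 7450 V.

V_s ≈ 7450 V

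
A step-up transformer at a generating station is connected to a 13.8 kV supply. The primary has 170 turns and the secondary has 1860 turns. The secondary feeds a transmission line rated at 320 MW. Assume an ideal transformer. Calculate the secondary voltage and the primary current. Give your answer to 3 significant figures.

V_s = V_p × N_s/N_p = 13800 × 1860/170 = 150990 V.
I_s = P/V_s = 3.20×10^8/150990 = 2119.4 A.
I_p = I_s × N_s/N_p = 2119.4 × 1860/170 = 23200 A.

V_s ≈ 151000 V, I_p ≈ 23200 A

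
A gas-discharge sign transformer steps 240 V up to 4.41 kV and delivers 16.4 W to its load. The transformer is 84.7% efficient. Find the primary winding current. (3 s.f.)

I_p ≈ 0.0807 A

P_in = P_out/η = 16.4/0.847 = 19.362 W.
I_p = P_in/V_p = 19.362/240 = 0.0807 A.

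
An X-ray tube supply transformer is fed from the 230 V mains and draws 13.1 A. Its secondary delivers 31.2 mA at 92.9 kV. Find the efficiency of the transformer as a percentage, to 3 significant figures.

η ≈ 96.2%

P_in = 230 × 13.1 = 3013.00 W.
P_out = 92900 × 0.0312 = 2898.48 W.
η = P_out/P_in = 2898.48/3013.00 = 0.962.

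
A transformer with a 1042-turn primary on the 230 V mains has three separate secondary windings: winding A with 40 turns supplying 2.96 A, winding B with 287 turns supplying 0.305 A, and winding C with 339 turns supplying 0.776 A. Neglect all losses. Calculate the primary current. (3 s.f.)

V_A = 230 × 40/1042 = 8.8292 V; V_B = 230 × 287/1042 = 63.349 V; V_C = 230 × 339/1042 = 74.827 V.
P_out = V_A I_A + V_B I_B + V_C I_C = 8.8292×2.96 + 63.349×0.305 + 74.827×0.776 = 26.134 + 19.322 + 58.066 = 103.52 W.
Ideal ⇒ P_in = P_out, so I_p = P_out/V_p = 103.52/230 = 0.450 A.

I_p ≈ 0.450 A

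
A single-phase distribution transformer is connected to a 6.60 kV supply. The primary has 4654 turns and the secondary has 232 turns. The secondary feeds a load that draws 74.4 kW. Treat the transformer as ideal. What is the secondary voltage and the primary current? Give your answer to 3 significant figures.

V_s = V_p × N_s/N_p = 6600 × 232/4654 = 329.01 V.
I_s = P/V_s = 74400/329.01 = 226.13 A.
I_p = I_s × N_s/N_p = 226.13 × 232/4654 = 11.3 A.

V_s ≈ 329 V, I_p ≈ 11.3 A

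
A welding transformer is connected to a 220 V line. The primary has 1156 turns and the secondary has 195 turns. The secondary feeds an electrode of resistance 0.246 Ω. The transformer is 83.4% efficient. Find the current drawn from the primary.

I_p ≈ 30.5 A

V_s = 220 × 195/1156 = 37.111 V.
I_s = V_s/R = 37.111/0.246 = 150.86 A.
P_out = V_s I_s = 37.111 × 150.86 = 5598.4 W.
P_in = P_out/η = 5598.4/0.834 = 6712.7 W.
I_p = P_in/V_p = 6712.7/220 = 30.5 A.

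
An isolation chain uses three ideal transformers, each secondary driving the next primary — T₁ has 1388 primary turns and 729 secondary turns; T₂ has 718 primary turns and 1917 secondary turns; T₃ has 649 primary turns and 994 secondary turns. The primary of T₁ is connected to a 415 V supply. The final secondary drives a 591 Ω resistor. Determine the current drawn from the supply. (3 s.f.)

After T₁: V = 415.00 × 729/1388 = 217.96 V.
After T₂: V = 217.96 × 1917/718 = 581.95 V.
After T₃: V = 581.95 × 994/649 = 891.30 V.
I_load = 891.30/591 = 1.5081 A, so P_out = 891.30 × 1.5081 = 1344.2 W.
All ideal ⇒ P_in = P_out, so I_supply = 1344.2/415 = 3.24 A.

I_supply ≈ 3.24 A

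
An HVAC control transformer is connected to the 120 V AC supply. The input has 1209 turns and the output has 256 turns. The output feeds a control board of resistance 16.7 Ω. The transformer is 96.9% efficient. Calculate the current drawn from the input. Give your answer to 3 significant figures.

I_in ≈ 0.332 A

V_out = 120 × 256/1209 = 25.409 V.
I_out = V_out/R = 25.409/16.7 = 1.5215 A.
P_out = V_out I_out = 25.409 × 1.5215 = 38.661 W.
P_in = P_out/η = 38.661/0.969 = 39.898 W.
I_in = P_in/V_in = 39.898/120 = 0.332 A.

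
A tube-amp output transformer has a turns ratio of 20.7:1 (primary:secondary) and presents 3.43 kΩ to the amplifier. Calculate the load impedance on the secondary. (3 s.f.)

Z_s = Z_p/(N_p/N_s)² = 3430/20.7² = 8.00 Ω.

Z_s ≈ 8.00 Ω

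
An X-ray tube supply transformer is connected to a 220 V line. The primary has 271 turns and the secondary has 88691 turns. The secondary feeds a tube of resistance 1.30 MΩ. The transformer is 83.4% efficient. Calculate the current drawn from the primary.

I_p ≈ 21.7 A

V_s = 220 × 88691/271 = 72000 V.
I_s = V_s/R = 72000/(1.30×10^6) = 0.055385 A.
P_out = V_s I_s = 72000 × 0.055385 = 3987.7 W.
P_in = P_out/η = 3987.7/0.834 = 4781.4 W.
I_p = P_in/V_p = 4781.4/220 = 21.7 A.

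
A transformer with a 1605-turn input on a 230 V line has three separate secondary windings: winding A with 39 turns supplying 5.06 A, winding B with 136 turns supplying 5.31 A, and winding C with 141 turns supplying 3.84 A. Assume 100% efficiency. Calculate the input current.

V_A = 230 × 39/1605 = 5.5888 V; V_B = 230 × 136/1605 = 19.489 V; V_C = 230 × 141/1605 = 20.206 V.
P_out = V_A I_A + V_B I_B + V_C I_C = 5.5888×5.06 + 19.489×5.31 + 20.206×3.84 = 28.279 + 103.49 + 77.590 = 209.36 W.
Ideal ⇒ P_in = P_out, so I_in = P_out/V_in = 209.36/230 = 0.910 A.

I_in ≈ 0.910 A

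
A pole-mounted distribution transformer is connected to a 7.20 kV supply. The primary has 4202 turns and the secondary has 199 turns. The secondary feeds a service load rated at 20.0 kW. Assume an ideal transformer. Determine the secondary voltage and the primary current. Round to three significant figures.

V_s = V_p × N_s/N_p = 7200 × 199/4202 = 340.98 V.
I_s = P/V_s = 20000/340.98 = 58.654 A.
I_p = I_s × N_s/N_p = 58.654 × 199/4202 = 2.78 A.

V_s ≈ 341 V, I_p ≈ 2.78 A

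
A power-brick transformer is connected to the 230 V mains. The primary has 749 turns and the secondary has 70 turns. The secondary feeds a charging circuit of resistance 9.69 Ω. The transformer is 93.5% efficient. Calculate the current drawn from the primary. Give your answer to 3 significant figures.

I_p ≈ 0.222 A

V_s = 230 × 70/749 = 21.495 V.
I_s = V_s/R = 21.495/9.69 = 2.2183 A.
P_out = V_s I_s = 21.495 × 2.2183 = 47.683 W.
P_in = P_out/η = 47.683/0.935 = 50.998 W.
I_p = P_in/V_p = 50.998/230 = 0.222 A.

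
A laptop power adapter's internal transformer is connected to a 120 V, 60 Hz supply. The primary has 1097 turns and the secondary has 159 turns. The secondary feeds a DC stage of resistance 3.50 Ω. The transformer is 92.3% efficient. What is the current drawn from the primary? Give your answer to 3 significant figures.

V_s = 120 × 159/1097 = 17.393 V.
I_s = V_s/R = 17.393/3.50 = 4.9694 A.
P_out = V_s I_s = 17.393 × 4.9694 = 86.432 W.
P_in = P_out/η = 86.432/0.923 = 93.643 W.
I_p = P_in/V_p = 93.643/120 = 0.780 A.

I_p ≈ 0.780 A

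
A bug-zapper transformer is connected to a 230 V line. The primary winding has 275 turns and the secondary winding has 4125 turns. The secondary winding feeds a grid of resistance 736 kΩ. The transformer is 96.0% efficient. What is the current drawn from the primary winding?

V_s = 230 × 4125/275 = 3450.0 V.
I_s = V_s/R = 3450.0/736000 = 0.0046875 A.
P_out = V_s I_s = 3450.0 × 0.0046875 = 16.172 W.
P_in = P_out/η = 16.172/0.960 = 16.846 W.
I_p = P_in/V_p = 16.846/230 = 0.0732 A.

I_p ≈ 0.0732 A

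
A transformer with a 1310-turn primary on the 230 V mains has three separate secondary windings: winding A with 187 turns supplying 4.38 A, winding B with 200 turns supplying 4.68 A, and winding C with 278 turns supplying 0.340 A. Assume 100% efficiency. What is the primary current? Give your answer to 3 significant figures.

I_p ≈ 1.41 A

V_A = 230 × 187/1310 = 32.832 V; V_B = 230 × 200/1310 = 35.115 V; V_C = 230 × 278/1310 = 48.809 V.
P_out = V_A I_A + V_B I_B + V_C I_C = 32.832×4.38 + 35.115×4.68 + 48.809×0.340 = 143.80 + 164.34 + 16.595 = 324.74 W.
Ideal ⇒ P_in = P_out, so I_p = P_out/V_p = 324.74/230 = 1.41 A.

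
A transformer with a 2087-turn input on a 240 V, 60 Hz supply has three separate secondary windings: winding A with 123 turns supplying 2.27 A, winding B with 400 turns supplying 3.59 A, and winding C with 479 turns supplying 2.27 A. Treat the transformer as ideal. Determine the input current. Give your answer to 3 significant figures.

I_in ≈ 1.34 A

V_A = 240 × 123/2087 = 14.145 V; V_B = 240 × 400/2087 = 45.999 V; V_C = 240 × 479/2087 = 55.084 V.
P_out = V_A I_A + V_B I_B + V_C I_C = 14.145×2.27 + 45.999×3.59 + 55.084×2.27 = 32.108 + 165.14 + 125.04 = 322.29 W.
Ideal ⇒ P_in = P_out, so I_in = P_out/V_in = 322.29/240 = 1.34 A.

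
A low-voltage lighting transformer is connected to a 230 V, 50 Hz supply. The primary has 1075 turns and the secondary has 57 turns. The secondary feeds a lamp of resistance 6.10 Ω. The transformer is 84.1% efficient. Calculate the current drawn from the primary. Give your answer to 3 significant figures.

V_s = 230 × 57/1075 = 12.195 V.
I_s = V_s/R = 12.195/6.10 = 1.9992 A.
P_out = V_s I_s = 12.195 × 1.9992 = 24.381 W.
P_in = P_out/η = 24.381/0.841 = 28.991 W.
I_p = P_in/V_p = 28.991/230 = 0.126 A.

I_p ≈ 0.126 A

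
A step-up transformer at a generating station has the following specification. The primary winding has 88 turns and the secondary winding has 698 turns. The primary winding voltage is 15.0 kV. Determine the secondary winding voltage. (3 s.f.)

V_s ≈ 119000 V

V_s/V_p = N_s/N_p, so V_s = 15000 × 698/88 = 119000 V.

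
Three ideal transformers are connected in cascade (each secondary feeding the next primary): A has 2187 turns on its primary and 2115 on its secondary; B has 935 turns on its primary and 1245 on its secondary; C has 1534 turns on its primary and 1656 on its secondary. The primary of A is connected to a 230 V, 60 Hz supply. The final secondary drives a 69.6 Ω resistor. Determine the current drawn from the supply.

Secondary of A: V = 230.00 × 2115/2187 = 222.43 V.
Secondary of B: V = 222.43 × 1245/935 = 296.17 V.
Secondary of C: V = 296.17 × 1656/1534 = 319.73 V.
I_load = 319.73/69.6 = 4.5938 A, so P_out = 319.73 × 4.5938 = 1468.8 W.
All ideal ⇒ P_in = P_out, so I_supply = 1468.8/230 = 6.39 A.

I_supply ≈ 6.39 A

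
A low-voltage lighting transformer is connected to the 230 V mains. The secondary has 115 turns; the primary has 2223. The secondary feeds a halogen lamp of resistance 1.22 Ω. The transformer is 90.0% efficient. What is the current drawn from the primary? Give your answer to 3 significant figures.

I_p ≈ 0.561 A

V_s = 230 × 115/2223 = 11.898 V.
I_s = V_s/R = 11.898/1.22 = 9.7527 A.
P_out = V_s I_s = 11.898 × 9.7527 = 116.04 W.
P_in = P_out/η = 116.04/0.900 = 128.93 W.
I_p = P_in/V_p = 128.93/230 = 0.561 A.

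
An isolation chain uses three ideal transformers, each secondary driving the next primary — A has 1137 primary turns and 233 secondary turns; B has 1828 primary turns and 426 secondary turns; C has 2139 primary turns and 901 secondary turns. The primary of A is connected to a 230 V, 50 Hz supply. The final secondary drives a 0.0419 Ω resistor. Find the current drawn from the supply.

I_supply ≈ 2.22 A

After A: V = 230.00 × 233/1137 = 47.133 V.
After B: V = 47.133 × 426/1828 = 10.984 V.
After C: V = 10.984 × 901/2139 = 4.6267 V.
I_load = 4.6267/0.0419 = 110.42 A, so P_out = 4.6267 × 110.42 = 510.89 W.
All ideal ⇒ P_in = P_out, so I_supply = 510.89/230 = 2.22 A.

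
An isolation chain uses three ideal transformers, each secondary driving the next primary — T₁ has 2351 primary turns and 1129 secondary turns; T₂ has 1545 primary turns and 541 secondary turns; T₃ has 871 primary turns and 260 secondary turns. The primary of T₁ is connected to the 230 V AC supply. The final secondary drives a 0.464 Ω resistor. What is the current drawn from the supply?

I_supply ≈ 1.25 A

Secondary of T₁: V = 230.00 × 1129/2351 = 110.45 V.
Secondary of T₂: V = 110.45 × 541/1545 = 38.676 V.
Secondary of T₃: V = 38.676 × 260/871 = 11.545 V.
I_load = 11.545/0.464 = 24.881 A, so P_out = 11.545 × 24.881 = 287.26 W.
All ideal ⇒ P_in = P_out, so I_supply = 287.26/230 = 1.25 A.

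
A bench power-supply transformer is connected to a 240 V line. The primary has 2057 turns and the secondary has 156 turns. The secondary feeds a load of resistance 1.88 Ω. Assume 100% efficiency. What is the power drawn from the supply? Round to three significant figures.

V_s = V_p × N_s/N_p = 240 × 156/2057 = 18.201 V.
I_s = V_s/R = 18.201/1.88 = 9.6815 A.
I_p = I_s × N_s/N_p = 9.6815 × 156/2057 = 0.73423 A.
P = V_p I_p = 240 × 0.73423 = 176 W.

P ≈ 176 W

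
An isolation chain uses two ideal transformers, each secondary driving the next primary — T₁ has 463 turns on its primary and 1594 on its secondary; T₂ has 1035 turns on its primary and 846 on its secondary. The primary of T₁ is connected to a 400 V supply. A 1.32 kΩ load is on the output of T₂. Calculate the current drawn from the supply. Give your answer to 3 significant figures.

I_supply ≈ 2.40 A

After T₁: V = 400.00 × 1594/463 = 1377.1 V.
After T₂: V = 1377.1 × 846/1035 = 1125.6 V.
I_load = 1125.6/1320 = 0.85275 A, so P_out = 1125.6 × 0.85275 = 959.89 W.
All ideal ⇒ P_in = P_out, so I_supply = 959.89/400 = 2.40 A.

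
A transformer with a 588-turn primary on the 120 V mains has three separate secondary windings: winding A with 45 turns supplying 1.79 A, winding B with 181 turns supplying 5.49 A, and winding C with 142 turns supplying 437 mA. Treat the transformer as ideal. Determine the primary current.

I_p ≈ 1.93 A

V_A = 120 × 45/588 = 9.1837 V; V_B = 120 × 181/588 = 36.939 V; V_C = 120 × 142/588 = 28.980 V.
P_out = V_A I_A + V_B I_B + V_C I_C = 9.1837×1.79 + 36.939×5.49 + 28.980×0.437 = 16.439 + 202.79 + 12.664 = 231.90 W.
Ideal ⇒ P_in = P_out, so I_p = P_out/V_p = 231.90/120 = 1.93 A.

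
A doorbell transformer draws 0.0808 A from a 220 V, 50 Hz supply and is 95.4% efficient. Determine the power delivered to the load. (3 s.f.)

P_out ≈ 17.0 W

P_in = V_p I_p = 220 × 0.0808 = 17.776 W.
P_out = η P_in = 0.954 × 17.776 = 17.0 W.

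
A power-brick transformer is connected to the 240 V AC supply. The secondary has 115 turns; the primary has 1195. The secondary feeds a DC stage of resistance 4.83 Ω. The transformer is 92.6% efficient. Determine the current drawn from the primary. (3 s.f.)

V_s = 240 × 115/1195 = 23.096 V.
I_s = V_s/R = 23.096/4.83 = 4.7818 A.
P_out = V_s I_s = 23.096 × 4.7818 = 110.44 W.
P_in = P_out/η = 110.44/0.926 = 119.27 W.
I_p = P_in/V_p = 119.27/240 = 0.497 A.

I_p ≈ 0.497 A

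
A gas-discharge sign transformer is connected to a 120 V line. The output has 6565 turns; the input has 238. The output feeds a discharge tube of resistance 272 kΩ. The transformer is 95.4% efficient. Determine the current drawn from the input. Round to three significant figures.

V_out = 120 × 6565/238 = 3310.1 V.
I_out = V_out/R = 3310.1/272000 = 0.012169 A.
P_out = V_out I_out = 3310.1 × 0.012169 = 40.282 W.
P_in = P_out/η = 40.282/0.954 = 42.224 W.
I_in = P_in/V_in = 42.224/120 = 0.352 A.

I_in ≈ 0.352 A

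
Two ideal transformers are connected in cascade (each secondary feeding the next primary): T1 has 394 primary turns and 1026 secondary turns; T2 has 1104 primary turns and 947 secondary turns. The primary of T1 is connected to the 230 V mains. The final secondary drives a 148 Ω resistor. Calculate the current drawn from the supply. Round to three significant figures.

I_supply ≈ 7.75 A

After T1: V = 230.00 × 1026/394 = 598.93 V.
After T2: V = 598.93 × 947/1104 = 513.76 V.
I_load = 513.76/148 = 3.4713 A, so P_out = 513.76 × 3.4713 = 1783.4 W.
All ideal ⇒ P_in = P_out, so I_supply = 1783.4/230 = 7.75 A.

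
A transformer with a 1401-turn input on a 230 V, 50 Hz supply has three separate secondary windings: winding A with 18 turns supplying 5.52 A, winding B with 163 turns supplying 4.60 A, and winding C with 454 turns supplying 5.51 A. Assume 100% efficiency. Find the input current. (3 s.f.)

V_A = 230 × 18/1401 = 2.9550 V; V_B = 230 × 163/1401 = 26.759 V; V_C = 230 × 454/1401 = 74.532 V.
P_out = V_A I_A + V_B I_B + V_C I_C = 2.9550×5.52 + 26.759×4.60 + 74.532×5.51 = 16.312 + 123.09 + 410.67 = 550.08 W.
Ideal ⇒ P_in = P_out, so I_in = P_out/V_in = 550.08/230 = 2.39 A.

I_in ≈ 2.39 A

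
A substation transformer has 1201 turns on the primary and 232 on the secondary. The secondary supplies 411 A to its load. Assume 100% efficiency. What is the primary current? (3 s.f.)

For an ideal transformer I_p/I_s = N_s/N_p, so I_p = 411 × 232/1201 = 79.4 A.

I_p ≈ 79.4 A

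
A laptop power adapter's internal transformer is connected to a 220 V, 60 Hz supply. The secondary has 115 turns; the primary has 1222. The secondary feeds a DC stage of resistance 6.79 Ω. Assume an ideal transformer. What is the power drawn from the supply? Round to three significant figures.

V_s = V_p × N_s/N_p = 220 × 115/1222 = 20.704 V.
I_s = V_s/R = 20.704/6.79 = 3.0492 A.
I_p = I_s × N_s/N_p = 3.0492 × 115/1222 = 0.28695 A.
P = V_p I_p = 220 × 0.28695 = 63.1 W.

P ≈ 63.1 W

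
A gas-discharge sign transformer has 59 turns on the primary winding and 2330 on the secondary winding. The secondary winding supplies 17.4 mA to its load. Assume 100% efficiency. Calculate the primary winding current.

I_p ≈ 0.687 A

For an ideal transformer I_p/I_s = N_s/N_p, so I_p = 0.0174 × 2330/59 = 0.687 A.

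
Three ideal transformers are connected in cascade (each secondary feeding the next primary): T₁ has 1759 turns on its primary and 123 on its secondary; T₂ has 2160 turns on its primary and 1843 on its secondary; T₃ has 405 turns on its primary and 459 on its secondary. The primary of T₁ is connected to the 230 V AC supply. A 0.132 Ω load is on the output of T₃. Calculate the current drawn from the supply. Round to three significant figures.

Secondary of T₁: V = 230.00 × 123/1759 = 16.083 V.
Secondary of T₂: V = 16.083 × 1843/2160 = 13.723 V.
Secondary of T₃: V = 13.723 × 459/405 = 15.552 V.
I_load = 15.552/0.132 = 117.82 A, so P_out = 15.552 × 117.82 = 1832.4 W.
All ideal ⇒ P_in = P_out, so I_supply = 1832.4/230 = 7.97 A.

I_supply ≈ 7.97 A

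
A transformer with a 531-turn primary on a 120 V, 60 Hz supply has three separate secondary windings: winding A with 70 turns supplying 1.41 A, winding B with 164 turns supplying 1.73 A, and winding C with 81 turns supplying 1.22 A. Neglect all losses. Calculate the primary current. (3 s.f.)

V_A = 120 × 70/531 = 15.819 V; V_B = 120 × 164/531 = 37.062 V; V_C = 120 × 81/531 = 18.305 V.
P_out = V_A I_A + V_B I_B + V_C I_C = 15.819×1.41 + 37.062×1.73 + 18.305×1.22 = 22.305 + 64.118 + 22.332 = 108.75 W.
Ideal ⇒ P_in = P_out, so I_p = P_out/V_p = 108.75/120 = 0.906 A.

I_p ≈ 0.906 A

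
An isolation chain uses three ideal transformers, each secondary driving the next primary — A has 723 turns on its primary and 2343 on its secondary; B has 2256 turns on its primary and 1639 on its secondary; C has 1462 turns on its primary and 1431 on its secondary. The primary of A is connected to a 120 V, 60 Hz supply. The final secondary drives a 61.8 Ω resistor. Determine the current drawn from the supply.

After A: V = 120.00 × 2343/723 = 388.88 V.
After B: V = 388.88 × 1639/2256 = 282.52 V.
After C: V = 282.52 × 1431/1462 = 276.53 V.
I_load = 276.53/61.8 = 4.4746 A, so P_out = 276.53 × 4.4746 = 1237.4 W.
All ideal ⇒ P_in = P_out, so I_supply = 1237.4/120 = 10.3 A.

I_supply ≈ 10.3 A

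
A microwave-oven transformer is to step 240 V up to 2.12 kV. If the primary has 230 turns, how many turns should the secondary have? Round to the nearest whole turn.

N_s = 2032 turns

N_s/N_p = V_s/V_p, so N_s = 230 × 2120/240 = 2031.7 ≈ 2032 turns.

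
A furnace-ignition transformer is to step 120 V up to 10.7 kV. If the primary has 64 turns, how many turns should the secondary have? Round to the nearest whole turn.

N_s/N_p = V_s/V_p, so N_s = 64 × 10700/120 = 5706.7 ≈ 5707 turns.

N_s = 5707 turns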